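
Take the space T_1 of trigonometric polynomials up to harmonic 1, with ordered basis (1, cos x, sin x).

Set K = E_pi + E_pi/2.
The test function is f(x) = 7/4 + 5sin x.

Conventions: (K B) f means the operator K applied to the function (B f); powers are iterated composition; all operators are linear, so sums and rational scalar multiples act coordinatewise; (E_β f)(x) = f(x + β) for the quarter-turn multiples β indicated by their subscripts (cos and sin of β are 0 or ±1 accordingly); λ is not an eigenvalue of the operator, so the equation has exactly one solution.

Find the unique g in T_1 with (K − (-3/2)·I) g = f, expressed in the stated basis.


the result is g(x) = 1/2 - 4cos x + 2sin x

write g with unknown coordinates in the stated basis and equate coefficients in (K − (-3/2)·I) g = f
solving from the highest basis element down gives g = 1/2 - 4cos x + 2sin x
check: K g = 1 + 6cos x + 2sin x
so K g − (-3/2)·g = 7/4 + 5sin x = f ✓


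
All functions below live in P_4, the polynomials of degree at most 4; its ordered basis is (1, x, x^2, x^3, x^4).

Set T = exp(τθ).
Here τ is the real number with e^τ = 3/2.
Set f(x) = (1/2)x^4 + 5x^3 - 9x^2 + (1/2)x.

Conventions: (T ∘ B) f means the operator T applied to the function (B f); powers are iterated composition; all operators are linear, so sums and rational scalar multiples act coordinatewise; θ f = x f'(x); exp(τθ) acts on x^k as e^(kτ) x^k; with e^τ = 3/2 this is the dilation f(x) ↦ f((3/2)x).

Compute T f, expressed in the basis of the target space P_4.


the result is g(x) = (81/32)x^4 + (135/8)x^3 - (81/4)x^2 + (3/4)x

exp(τθ) x^k = e^(kτ) x^k; with e^τ = 3/2 this sends x^k to (3/2)^k x^k
x ↦ 3/2 x
x^2 ↦ 9/4 x^2
x^3 ↦ 27/8 x^3
x^4 ↦ 81/16 x^4
applying this coordinatewise to f: exp(τθ) f = (81/32)x^4 + (135/8)x^3 - (81/4)x^2 + (3/4)x


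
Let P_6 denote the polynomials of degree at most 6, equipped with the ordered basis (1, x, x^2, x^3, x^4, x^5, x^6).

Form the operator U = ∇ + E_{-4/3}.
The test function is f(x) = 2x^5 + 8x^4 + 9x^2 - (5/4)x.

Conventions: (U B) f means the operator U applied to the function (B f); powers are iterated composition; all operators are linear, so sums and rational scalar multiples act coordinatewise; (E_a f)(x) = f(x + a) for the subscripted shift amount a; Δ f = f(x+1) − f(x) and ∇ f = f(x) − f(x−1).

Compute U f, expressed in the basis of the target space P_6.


∇ f = 10x^4 + 12x^3 - 28x^2 + 40x - 65/4
E_{-4/3} f = 2x^5 - (16/3)x^4 - (64/9)x^3 + (1267/27)x^2 - (22517/324)x + 8389/243
(∇ + E_{-4/3}) f = 2x^5 + (14/3)x^4 + (44/9)x^3 + (511/27)x^2 - (9557/324)x + 17761/972

the image equals g(x) = 2x^5 + (14/3)x^4 + (44/9)x^3 + (511/27)x^2 - (9557/324)x + 17761/972


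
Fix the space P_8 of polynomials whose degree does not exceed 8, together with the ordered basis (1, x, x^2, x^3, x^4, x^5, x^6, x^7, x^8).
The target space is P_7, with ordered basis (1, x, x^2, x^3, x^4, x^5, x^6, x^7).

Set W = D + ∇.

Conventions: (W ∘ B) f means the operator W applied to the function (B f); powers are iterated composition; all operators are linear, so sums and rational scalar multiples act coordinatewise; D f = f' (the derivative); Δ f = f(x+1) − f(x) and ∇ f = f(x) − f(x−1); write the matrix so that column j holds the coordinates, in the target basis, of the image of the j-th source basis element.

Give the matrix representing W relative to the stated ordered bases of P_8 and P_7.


image of 1: 0
image of x: 2
image of x^2: 4x - 1
image of x^3: 6x^2 - 3x + 1
image of x^4: 8x^3 - 6x^2 + 4x - 1
image of x^5: 10x^4 - 10x^3 + 10x^2 - 5x + 1
image of x^6: 12x^5 - 15x^4 + 20x^3 - 15x^2 + 6x - 1
image of x^7: 14x^6 - 21x^5 + 35x^4 - 35x^3 + 21x^2 - 7x + 1
image of x^8: 16x^7 - 28x^6 + 56x^5 - 70x^4 + 56x^3 - 28x^2 + 8x - 1
each image's coordinates form column j of the matrix

the matrix is [[0, 2, -1, 1, -1, 1, -1, 1, -1]; [0, 0, 4, -3, 4, -5, 6, -7, 8]; [0, 0, 0, 6, -6, 10, -15, 21, -28]; [0, 0, 0, 0, 8, -10, 20, -35, 56]; [0, 0, 0, 0, 0, 10, -15, 35, -70]; [0, 0, 0, 0, 0, 0, 12, -21, 56]; [0, 0, 0, 0, 0, 0, 0, 14, -28]; [0, 0, 0, 0, 0, 0, 0, 0, 16]] (rows listed top to bottom)


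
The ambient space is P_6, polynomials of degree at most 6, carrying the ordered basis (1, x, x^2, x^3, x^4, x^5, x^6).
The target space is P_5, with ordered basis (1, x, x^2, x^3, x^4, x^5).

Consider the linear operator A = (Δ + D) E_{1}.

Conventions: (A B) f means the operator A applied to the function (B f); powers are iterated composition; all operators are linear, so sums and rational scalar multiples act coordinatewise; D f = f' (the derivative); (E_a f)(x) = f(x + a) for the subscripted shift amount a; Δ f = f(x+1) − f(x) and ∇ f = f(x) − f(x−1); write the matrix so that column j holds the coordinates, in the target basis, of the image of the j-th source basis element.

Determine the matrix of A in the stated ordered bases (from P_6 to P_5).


the matrix is [[0, 2, 5, 10, 19, 36, 69]; [0, 0, 4, 15, 40, 95, 216]; [0, 0, 0, 6, 30, 100, 285]; [0, 0, 0, 0, 8, 50, 200]; [0, 0, 0, 0, 0, 10, 75]; [0, 0, 0, 0, 0, 0, 12]] (rows listed top to bottom)

image of 1: 0
image of x: 2
image of x^2: 4x + 5
image of x^3: 6x^2 + 15x + 10
image of x^4: 8x^3 + 30x^2 + 40x + 19
image of x^5: 10x^4 + 50x^3 + 100x^2 + 95x + 36
image of x^6: 12x^5 + 75x^4 + 200x^3 + 285x^2 + 216x + 69
each image's coordinates form column j of the matrix


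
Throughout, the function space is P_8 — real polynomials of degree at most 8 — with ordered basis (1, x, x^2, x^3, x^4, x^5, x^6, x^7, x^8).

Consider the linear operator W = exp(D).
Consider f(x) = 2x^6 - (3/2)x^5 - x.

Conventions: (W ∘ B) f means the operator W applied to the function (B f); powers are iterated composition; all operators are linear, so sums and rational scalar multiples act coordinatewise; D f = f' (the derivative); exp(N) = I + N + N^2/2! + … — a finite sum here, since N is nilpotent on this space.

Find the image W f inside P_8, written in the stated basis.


the image equals g(x) = 2x^6 + (21/2)x^5 + (45/2)x^4 + 25x^3 + 15x^2 + (7/2)x - 1/2

order-1 term: 12x^5 - (15/2)x^4 - 1
order-2 term: 30x^4 - 15x^3
order-3 term: 40x^3 - 15x^2
order-4 term: 30x^2 - (15/2)x
order-5 term: 12x - 3/2
order-6 term: 2
the series for exp(D) f terminates at order 6
exp(D) f = 2x^6 + (21/2)x^5 + (45/2)x^4 + 25x^3 + 15x^2 + (7/2)x - 1/2


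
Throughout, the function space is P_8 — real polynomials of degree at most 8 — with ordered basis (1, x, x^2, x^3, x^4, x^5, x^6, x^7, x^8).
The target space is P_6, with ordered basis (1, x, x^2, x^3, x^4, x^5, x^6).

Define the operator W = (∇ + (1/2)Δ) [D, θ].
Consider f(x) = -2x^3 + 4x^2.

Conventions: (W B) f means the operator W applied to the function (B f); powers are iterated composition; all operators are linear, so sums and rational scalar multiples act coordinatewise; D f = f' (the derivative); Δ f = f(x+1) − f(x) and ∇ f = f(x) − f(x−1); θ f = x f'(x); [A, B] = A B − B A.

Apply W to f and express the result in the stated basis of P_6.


θ f = -6x^3 + 8x^2
D θ f = -18x^2 + 16x
D f = -6x^2 + 8x
θ D f = -12x^2 + 8x
[D, θ] f = -6x^2 + 8x
∇ [D, θ] f = -12x + 14
Δ [D, θ] f = -12x + 2
((1/2)Δ) [D, θ] f = -6x + 1
(∇ + (1/2)Δ) [D, θ] f = -18x + 15

the image equals g(x) = -18x + 15


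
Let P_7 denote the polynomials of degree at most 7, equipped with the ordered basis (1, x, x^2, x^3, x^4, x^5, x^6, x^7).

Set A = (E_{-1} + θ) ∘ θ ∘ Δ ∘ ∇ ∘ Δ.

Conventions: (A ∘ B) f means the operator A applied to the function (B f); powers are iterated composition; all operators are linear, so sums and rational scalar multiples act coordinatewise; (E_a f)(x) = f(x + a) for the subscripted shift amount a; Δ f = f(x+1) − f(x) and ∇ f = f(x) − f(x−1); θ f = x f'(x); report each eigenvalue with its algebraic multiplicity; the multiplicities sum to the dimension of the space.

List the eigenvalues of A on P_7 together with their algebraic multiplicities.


image of 1: 0
image of x: 0
image of x^2: 0
image of x^3: 0
image of x^4: 48x - 24
image of x^5: 360x^2 - 120x + 60
image of x^6: 1440x^3 + 720x - 180
image of x^7: 4200x^4 + 1680x^3 + 5040x^2 - 1260x + 420
the matrix is upper triangular; its diagonal is (0, 0, 0, 0, 0, 0, 0, 0)
for a triangular matrix the eigenvalues are the diagonal entries, with algebraic multiplicity their repetition count

λ = 0 (multiplicity 8)


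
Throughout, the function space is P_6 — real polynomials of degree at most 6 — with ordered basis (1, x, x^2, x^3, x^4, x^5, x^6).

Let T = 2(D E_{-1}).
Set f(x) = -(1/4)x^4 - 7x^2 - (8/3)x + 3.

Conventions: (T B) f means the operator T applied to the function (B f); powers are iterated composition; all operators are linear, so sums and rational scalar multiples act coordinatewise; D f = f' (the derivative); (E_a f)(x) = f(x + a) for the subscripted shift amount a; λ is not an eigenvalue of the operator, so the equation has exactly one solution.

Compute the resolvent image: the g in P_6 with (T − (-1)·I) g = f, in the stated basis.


write g with unknown coordinates in the stated basis and equate coefficients in (T − (-1)·I) g = f
solving from the highest basis element down gives g = -(1/4)x^4 + 2x^3 - 25x^2 + (382/3)x - 1097/3
check: T g = -2x^3 + 18x^2 - 130x + 1106/3
so T g − (-1)·g = -(1/4)x^4 - 7x^2 - (8/3)x + 3 = f ✓

the result is g(x) = -(1/4)x^4 + 2x^3 - 25x^2 + (382/3)x - 1097/3


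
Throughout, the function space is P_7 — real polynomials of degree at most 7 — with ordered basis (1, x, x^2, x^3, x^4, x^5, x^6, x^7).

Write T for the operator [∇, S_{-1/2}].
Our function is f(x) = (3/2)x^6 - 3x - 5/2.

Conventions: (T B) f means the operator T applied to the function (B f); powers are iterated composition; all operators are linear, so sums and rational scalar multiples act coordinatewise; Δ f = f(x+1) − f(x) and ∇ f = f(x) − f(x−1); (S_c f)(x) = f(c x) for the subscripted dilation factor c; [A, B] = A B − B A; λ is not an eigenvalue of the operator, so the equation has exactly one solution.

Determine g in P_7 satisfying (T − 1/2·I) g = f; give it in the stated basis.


write g with unknown coordinates in the stated basis and equate coefficients in (T − 1/2·I) g = f
solving from the highest basis element down gives g = -3x^6 - (27/16)x^5 - (675/256)x^4 - (9045/512)x^3 + (45495/2048)x^2 + (92031/1024)x - 814783/4096
check: T g = -(27/32)x^5 - (675/512)x^4 - (9045/1024)x^3 + (45495/4096)x^2 + (85887/2048)x - 835263/8192
so T g − 1/2·g = (3/2)x^6 - 3x - 5/2 = f ✓

the result is g(x) = -3x^6 - (27/16)x^5 - (675/256)x^4 - (9045/512)x^3 + (45495/2048)x^2 + (92031/1024)x - 814783/4096


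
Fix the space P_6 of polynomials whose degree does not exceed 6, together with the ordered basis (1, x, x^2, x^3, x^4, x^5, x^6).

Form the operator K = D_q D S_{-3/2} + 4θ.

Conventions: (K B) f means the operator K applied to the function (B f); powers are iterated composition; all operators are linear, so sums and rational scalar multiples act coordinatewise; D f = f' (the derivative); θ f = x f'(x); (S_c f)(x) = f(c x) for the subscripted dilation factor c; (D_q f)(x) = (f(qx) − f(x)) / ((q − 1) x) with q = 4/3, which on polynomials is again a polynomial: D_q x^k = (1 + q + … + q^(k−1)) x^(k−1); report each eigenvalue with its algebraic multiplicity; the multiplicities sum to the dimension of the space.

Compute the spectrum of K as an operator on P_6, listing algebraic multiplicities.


λ = 0 (multiplicity 1), λ = 4 (multiplicity 1), λ = 8 (multiplicity 1), λ = 12 (multiplicity 1), λ = 16 (multiplicity 1), λ = 20 (multiplicity 1), λ = 24 (multiplicity 1)

image of 1: 0
image of x: 4x
image of x^2: 8x^2 + 9/2
image of x^3: 12x^3 - (189/8)x
image of x^4: 16x^4 + (333/4)x^2
image of x^5: 20x^5 - (7875/32)x^3
image of x^6: 24x^6 + (21087/32)x^4
the matrix is upper triangular; its diagonal is (0, 4, 8, 12, 16, 20, 24)
for a triangular matrix the eigenvalues are the diagonal entries, with algebraic multiplicity their repetition count


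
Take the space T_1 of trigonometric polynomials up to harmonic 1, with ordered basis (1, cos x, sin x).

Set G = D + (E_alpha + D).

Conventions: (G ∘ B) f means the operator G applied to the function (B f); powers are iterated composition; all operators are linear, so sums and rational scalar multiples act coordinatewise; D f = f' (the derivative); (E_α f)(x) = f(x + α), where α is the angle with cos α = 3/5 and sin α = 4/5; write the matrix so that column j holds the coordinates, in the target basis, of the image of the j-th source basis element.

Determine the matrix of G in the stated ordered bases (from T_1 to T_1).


image of 1: 1
image of cos x: (3/5)cos x - (14/5)sin x
image of sin x: (14/5)cos x + (3/5)sin x
each image's coordinates form column j of the matrix

the matrix is [[1, 0, 0]; [0, 3/5, 14/5]; [0, -14/5, 3/5]] (rows listed top to bottom)


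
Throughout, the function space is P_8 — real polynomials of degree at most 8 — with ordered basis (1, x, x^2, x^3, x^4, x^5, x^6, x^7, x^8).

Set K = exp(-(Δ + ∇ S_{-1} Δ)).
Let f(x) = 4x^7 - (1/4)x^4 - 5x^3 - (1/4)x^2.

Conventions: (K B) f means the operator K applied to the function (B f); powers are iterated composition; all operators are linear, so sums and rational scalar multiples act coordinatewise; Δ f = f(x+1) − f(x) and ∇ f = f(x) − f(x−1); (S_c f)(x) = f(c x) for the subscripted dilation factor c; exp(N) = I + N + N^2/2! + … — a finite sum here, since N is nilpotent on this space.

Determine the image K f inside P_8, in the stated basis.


the image equals g(x) = 4x^7 - 28x^6 - 168x^5 + (3919/4)x^4 + 976x^3 - (10705/4)x^2 - (8721/2)x + 14479/4

order-1 term: -28x^6 - 252x^5 + 700x^4 - 2099x^3 + (4899/2)x^2 - (3423/2)x + 943/2
order-2 term: 84x^5 + 420x^4 + 4340x^3 - (7563/2)x^2 + 9250x - 3125
order-3 term: -140x^4 - 1400x^3 - 2100x^2 - 16519x + 11043/2
order-4 term: 140x^3 + 840x^2 + 5180x + 5599/4
order-5 term: -84x^2 - 588x - 728
order-6 term: 28x + 84
order-7 term: -4
the series for exp(-(Δ + ∇ S_{-1} Δ)) f terminates at order 7
exp(-(Δ + ∇ S_{-1} Δ)) f = 4x^7 - 28x^6 - 168x^5 + (3919/4)x^4 + 976x^3 - (10705/4)x^2 - (8721/2)x + 14479/4


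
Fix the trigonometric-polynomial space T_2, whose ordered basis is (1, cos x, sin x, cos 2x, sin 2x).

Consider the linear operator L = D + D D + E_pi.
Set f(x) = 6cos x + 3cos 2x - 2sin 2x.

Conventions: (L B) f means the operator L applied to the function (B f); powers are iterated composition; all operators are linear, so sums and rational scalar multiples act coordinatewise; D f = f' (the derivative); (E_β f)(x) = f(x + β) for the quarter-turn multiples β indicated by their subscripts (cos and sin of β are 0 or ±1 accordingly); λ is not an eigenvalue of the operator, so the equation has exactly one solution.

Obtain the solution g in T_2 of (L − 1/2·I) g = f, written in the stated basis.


the image equals g(x) = -(60/29)cos x + (24/29)sin x - (2/5)cos 2x + (4/5)sin 2x

write g with unknown coordinates in the stated basis and equate coefficients in (L − 1/2·I) g = f
solving from the highest basis element down gives g = -(60/29)cos x + (24/29)sin x - (2/5)cos 2x + (4/5)sin 2x
check: L g = (144/29)cos x + (12/29)sin x + (14/5)cos 2x - (8/5)sin 2x
so L g − 1/2·g = 6cos x + 3cos 2x - 2sin 2x = f ✓


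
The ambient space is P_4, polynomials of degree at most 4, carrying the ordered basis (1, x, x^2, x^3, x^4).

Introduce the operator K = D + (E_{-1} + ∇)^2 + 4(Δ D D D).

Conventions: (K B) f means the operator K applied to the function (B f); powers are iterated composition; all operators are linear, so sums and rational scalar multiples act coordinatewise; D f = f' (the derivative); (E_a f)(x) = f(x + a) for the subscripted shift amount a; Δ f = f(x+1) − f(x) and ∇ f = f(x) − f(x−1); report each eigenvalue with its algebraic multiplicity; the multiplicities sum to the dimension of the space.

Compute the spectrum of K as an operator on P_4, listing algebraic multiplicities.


image of 1: 1
image of x: x + 1
image of x^2: x^2 + 2x
image of x^3: x^3 + 3x^2
image of x^4: x^4 + 4x^3 + 96
the matrix is upper triangular; its diagonal is (1, 1, 1, 1, 1)
for a triangular matrix the eigenvalues are the diagonal entries, with algebraic multiplicity their repetition count

λ = 1 (multiplicity 5)


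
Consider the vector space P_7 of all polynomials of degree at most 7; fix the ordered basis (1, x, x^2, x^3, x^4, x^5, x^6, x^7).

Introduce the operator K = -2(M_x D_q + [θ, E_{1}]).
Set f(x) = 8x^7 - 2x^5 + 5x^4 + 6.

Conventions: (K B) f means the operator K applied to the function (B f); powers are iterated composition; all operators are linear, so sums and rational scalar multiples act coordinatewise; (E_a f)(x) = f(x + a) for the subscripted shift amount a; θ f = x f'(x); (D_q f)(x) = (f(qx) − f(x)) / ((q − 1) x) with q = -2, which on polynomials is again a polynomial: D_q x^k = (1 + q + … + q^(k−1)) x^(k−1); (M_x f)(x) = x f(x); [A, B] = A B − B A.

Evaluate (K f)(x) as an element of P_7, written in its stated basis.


D_q f = 344x^6 - 22x^4 - 25x^3
M_x D_q f = 344x^7 - 22x^5 - 25x^4
E_{1} f = 8x^7 + 56x^6 + 166x^5 + 275x^4 + 280x^3 + 178x^2 + 66x + 17
θ E_{1} f = 56x^7 + 336x^6 + 830x^5 + 1100x^4 + 840x^3 + 356x^2 + 66x
θ f = 56x^7 - 10x^5 + 20x^4
E_{1} θ f = 56x^7 + 392x^6 + 1166x^5 + 1930x^4 + 1940x^3 + 1196x^2 + 422x + 66
[θ, E_{1}] f = -56x^6 - 336x^5 - 830x^4 - 1100x^3 - 840x^2 - 356x - 66
(M_x D_q + [θ, E_{1}]) f = 344x^7 - 56x^6 - 358x^5 - 855x^4 - 1100x^3 - 840x^2 - 356x - 66
(-2(M_x D_q + [θ, E_{1}])) f = -688x^7 + 112x^6 + 716x^5 + 1710x^4 + 2200x^3 + 1680x^2 + 712x + 132

the result is g(x) = -688x^7 + 112x^6 + 716x^5 + 1710x^4 + 2200x^3 + 1680x^2 + 712x + 132


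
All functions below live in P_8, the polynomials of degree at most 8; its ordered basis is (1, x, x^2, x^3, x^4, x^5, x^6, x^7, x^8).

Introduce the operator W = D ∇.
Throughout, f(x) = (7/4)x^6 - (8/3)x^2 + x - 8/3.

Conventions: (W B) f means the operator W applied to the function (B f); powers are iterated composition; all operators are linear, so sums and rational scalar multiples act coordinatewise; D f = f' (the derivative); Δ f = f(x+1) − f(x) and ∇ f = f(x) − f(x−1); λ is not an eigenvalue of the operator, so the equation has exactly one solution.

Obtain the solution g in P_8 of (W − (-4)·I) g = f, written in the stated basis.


g(x) = (7/16)x^6 - (105/32)x^4 + (105/16)x^3 + (251/96)x^2 - (517/32)x + 535/96

write g with unknown coordinates in the stated basis and equate coefficients in (W − (-4)·I) g = f
solving from the highest basis element down gives g = (7/16)x^6 - (105/32)x^4 + (105/16)x^3 + (251/96)x^2 - (517/32)x + 535/96
check: W g = (105/8)x^4 - (105/4)x^3 - (105/8)x^2 + (525/8)x - 599/24
so W g − (-4)·g = (7/4)x^6 - (8/3)x^2 + x - 8/3 = f ✓


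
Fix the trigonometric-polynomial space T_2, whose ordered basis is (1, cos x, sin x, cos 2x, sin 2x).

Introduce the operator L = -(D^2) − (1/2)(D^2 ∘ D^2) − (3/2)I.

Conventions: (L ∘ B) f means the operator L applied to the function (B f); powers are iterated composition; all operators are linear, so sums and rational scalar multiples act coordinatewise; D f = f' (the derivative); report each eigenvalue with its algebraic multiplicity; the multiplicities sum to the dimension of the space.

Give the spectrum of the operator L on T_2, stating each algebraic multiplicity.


λ = -11/2 (multiplicity 2), λ = -3/2 (multiplicity 1), λ = -1 (multiplicity 2)

image of 1: -3/2
image of cos x: -cos x
image of sin x: -sin x
image of cos 2x: -(11/2)cos 2x
image of sin 2x: -(11/2)sin 2x
the matrix is diagonal; its diagonal is (-3/2, -1, -1, -11/2, -11/2)
for a triangular matrix the eigenvalues are the diagonal entries, with algebraic multiplicity their repetition count


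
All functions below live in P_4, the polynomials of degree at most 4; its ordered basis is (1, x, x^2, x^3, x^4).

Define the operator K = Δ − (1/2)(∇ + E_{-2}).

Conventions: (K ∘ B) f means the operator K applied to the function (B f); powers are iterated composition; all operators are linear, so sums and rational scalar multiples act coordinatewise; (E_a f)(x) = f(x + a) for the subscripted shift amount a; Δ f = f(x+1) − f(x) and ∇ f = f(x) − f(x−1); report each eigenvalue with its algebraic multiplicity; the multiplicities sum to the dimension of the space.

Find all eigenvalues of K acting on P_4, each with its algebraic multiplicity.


λ = -1/2 (multiplicity 5)

image of 1: -1/2
image of x: -(1/2)x + 3/2
image of x^2: -(1/2)x^2 + 3x - 1/2
image of x^3: -(1/2)x^3 + (9/2)x^2 - (3/2)x + 9/2
image of x^4: -(1/2)x^4 + 6x^3 - 3x^2 + 18x - 13/2
the matrix is upper triangular; its diagonal is (-1/2, -1/2, -1/2, -1/2, -1/2)
for a triangular matrix the eigenvalues are the diagonal entries, with algebraic multiplicity their repetition count


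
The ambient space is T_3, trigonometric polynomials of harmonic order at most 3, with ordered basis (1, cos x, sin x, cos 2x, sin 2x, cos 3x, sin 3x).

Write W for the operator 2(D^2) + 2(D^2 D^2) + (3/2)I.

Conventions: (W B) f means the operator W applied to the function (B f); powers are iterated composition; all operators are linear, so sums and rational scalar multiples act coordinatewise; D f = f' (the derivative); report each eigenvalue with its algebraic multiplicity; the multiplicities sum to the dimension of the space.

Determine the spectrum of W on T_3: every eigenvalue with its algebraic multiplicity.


λ = 3/2 (multiplicity 3), λ = 51/2 (multiplicity 2), λ = 291/2 (multiplicity 2)

image of 1: 3/2
image of cos x: (3/2)cos x
image of sin x: (3/2)sin x
image of cos 2x: (51/2)cos 2x
image of sin 2x: (51/2)sin 2x
image of cos 3x: (291/2)cos 3x
image of sin 3x: (291/2)sin 3x
the matrix is diagonal; its diagonal is (3/2, 3/2, 3/2, 51/2, 51/2, 291/2, 291/2)
for a triangular matrix the eigenvalues are the diagonal entries, with algebraic multiplicity their repetition count


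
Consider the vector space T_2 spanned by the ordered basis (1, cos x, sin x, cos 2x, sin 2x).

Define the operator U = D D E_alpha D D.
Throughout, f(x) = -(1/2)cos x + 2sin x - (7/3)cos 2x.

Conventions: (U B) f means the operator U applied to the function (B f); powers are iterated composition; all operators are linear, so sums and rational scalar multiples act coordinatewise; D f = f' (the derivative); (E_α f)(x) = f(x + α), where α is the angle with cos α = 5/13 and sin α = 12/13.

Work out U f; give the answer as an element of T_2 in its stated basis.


g(x) = (43/26)cos x + (16/13)sin x + (13328/507)cos 2x + (4480/169)sin 2x

D f = 2cos x + (1/2)sin x + (14/3)sin 2x
D D f = (1/2)cos x - 2sin x + (28/3)cos 2x
E_alpha D D f = -(43/26)cos x - (16/13)sin x - (3332/507)cos 2x - (1120/169)sin 2x
D E_alpha D D f = -(16/13)cos x + (43/26)sin x - (2240/169)cos 2x + (6664/507)sin 2x
D D E_alpha D D f = (43/26)cos x + (16/13)sin x + (13328/507)cos 2x + (4480/169)sin 2x


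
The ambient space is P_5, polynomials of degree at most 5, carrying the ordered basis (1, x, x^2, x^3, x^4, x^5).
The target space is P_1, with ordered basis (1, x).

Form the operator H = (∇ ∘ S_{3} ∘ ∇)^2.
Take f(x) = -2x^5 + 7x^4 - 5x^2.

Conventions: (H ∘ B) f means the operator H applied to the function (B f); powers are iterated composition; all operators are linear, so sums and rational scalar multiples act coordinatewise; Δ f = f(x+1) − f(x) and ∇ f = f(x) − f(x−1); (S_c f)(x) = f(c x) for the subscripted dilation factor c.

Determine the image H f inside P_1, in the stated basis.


∇ f = -10x^4 + 48x^3 - 62x^2 + 28x - 4
S_{3} ∇ f = -810x^4 + 1296x^3 - 558x^2 + 84x - 4
∇ S_{3} ∇ f = -3240x^3 + 8748x^2 - 8244x + 2748
∇ (∇ ∘ S_{3} ∘ ∇) f = -9720x^2 + 27216x - 20232
S_{3} ∇ (∇ ∘ S_{3} ∘ ∇) f = -87480x^2 + 81648x - 20232
∇ S_{3} ∇ (∇ ∘ S_{3} ∘ ∇) f = -174960x + 169128

g(x) = -174960x + 169128


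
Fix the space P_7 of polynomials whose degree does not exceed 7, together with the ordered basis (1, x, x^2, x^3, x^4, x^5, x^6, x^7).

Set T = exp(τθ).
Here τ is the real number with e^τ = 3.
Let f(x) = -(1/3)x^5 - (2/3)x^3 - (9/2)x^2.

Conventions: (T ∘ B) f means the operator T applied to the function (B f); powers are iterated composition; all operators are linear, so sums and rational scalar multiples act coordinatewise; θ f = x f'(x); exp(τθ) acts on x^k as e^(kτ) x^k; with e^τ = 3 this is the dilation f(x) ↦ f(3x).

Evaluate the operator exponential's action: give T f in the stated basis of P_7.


exp(τθ) x^k = e^(kτ) x^k; with e^τ = 3 this sends x^k to 3^k x^k
x^2 ↦ 9 x^2
x^3 ↦ 27 x^3
x^5 ↦ 243 x^5
applying this coordinatewise to f: exp(τθ) f = -81x^5 - 18x^3 - (81/2)x^2

the result is g(x) = -81x^5 - 18x^3 - (81/2)x^2


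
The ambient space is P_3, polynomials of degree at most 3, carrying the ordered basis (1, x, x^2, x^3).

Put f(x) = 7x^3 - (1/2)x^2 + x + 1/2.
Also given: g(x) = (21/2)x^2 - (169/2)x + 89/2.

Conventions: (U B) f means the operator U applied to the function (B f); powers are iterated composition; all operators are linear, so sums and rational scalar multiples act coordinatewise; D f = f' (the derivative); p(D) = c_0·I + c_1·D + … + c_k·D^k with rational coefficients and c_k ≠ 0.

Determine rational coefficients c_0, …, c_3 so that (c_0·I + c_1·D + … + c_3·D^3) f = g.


D^0 f = 7x^3 - (1/2)x^2 + x + 1/2
D^1 f = 21x^2 - x + 1
D^2 f = 42x - 1
D^3 f = 42
matching coefficients of g against c_0 f + c_1 Df + … from the top degree down determines the c_i
solution: c_0 = 0, c_1 = 1/2, c_2 = -2, c_3 = 1

c_0 = 0, c_1 = 1/2, c_2 = -2, c_3 = 1


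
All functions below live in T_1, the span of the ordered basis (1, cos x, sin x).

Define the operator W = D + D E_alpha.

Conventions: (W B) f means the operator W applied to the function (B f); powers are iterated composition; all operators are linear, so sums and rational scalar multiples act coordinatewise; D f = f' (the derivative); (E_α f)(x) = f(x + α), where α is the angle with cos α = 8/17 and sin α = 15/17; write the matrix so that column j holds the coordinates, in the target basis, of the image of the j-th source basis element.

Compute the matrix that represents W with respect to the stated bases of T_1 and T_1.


the matrix is [[0, 0, 0]; [0, -15/17, 25/17]; [0, -25/17, -15/17]] (rows listed top to bottom)

image of 1: 0
image of cos x: -(15/17)cos x - (25/17)sin x
image of sin x: (25/17)cos x - (15/17)sin x
each image's coordinates form column j of the matrix


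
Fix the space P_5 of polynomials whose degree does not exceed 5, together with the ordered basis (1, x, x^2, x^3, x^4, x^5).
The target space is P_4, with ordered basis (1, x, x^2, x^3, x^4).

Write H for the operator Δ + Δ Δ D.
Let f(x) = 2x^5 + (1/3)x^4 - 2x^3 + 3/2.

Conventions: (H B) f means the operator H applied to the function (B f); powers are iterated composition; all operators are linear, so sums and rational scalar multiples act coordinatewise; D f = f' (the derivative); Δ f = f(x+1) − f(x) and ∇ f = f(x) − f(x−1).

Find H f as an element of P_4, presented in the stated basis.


the image equals g(x) = 10x^4 + (64/3)x^3 + 136x^2 + (760/3)x + 409/3

Δ f = 10x^4 + (64/3)x^3 + 16x^2 + (16/3)x + 1/3
D f = 10x^4 + (4/3)x^3 - 6x^2
Δ D f = 40x^3 + 64x^2 + 32x + 16/3
Δ Δ D f = 120x^2 + 248x + 136
(Δ + Δ Δ D) f = 10x^4 + (64/3)x^3 + 136x^2 + (760/3)x + 409/3


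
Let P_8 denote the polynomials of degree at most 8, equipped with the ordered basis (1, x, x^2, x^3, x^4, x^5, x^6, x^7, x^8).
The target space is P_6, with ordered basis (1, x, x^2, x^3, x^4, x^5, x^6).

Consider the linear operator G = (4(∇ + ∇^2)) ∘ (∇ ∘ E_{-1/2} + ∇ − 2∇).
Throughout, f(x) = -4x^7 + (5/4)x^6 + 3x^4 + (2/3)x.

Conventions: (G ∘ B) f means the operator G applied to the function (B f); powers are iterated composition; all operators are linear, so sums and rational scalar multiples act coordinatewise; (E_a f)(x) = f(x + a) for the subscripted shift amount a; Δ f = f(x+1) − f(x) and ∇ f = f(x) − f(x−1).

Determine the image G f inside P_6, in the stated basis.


the image equals g(x) = 1680x^4 - 1980x^3 - 17415x^2 + 50781x - 324273/8

E_{-1/2} f = -4x^7 + (61/4)x^6 - (99/4)x^5 + (403/16)x^4 - (143/8)x^3 + (531/64)x^2 - (289/192)x - 73/768
∇ E_{-1/2} f = -28x^6 + (351/2)x^5 - (985/2)x^4 + (3173/4)x^3 - 765x^2 + (13255/32)x - 9299/96
∇ f = -28x^6 + (183/2)x^5 - (635/4)x^4 + 177x^3 - (483/4)x^2 + (95/2)x - 91/12
∇ f = -28x^6 + (183/2)x^5 - (635/4)x^4 + 177x^3 - (483/4)x^2 + (95/2)x - 91/12
(-2∇) f = 56x^6 - 183x^5 + (635/2)x^4 - 354x^3 + (483/2)x^2 - 95x + 91/6
(∇ ∘ E_{-1/2} + ∇ − 2∇) f = 84x^5 - (1335/4)x^4 + (2465/4)x^3 - (2577/4)x^2 + (11735/32)x - 2857/32
∇ (∇ ∘ E_{-1/2} + ∇ − 2∇) f = 420x^4 - 2175x^3 + (18765/4)x^2 - (19569/4)x + 65439/32
∇ (∇ ∘ E_{-1/2} + ∇ − 2∇) f = 420x^4 - 2175x^3 + (18765/4)x^2 - (19569/4)x + 65439/32
∇ ∇ (∇ ∘ E_{-1/2} + ∇ − 2∇) f = 1680x^3 - 9045x^2 + (35175/2)x - 24357/2
(∇ + ∇^2) (∇ ∘ E_{-1/2} + ∇ − 2∇) f = 420x^4 - 495x^3 - (17415/4)x^2 + (50781/4)x - 324273/32
(4(∇ + ∇^2)) (∇ ∘ E_{-1/2} + ∇ − 2∇) f = 1680x^4 - 1980x^3 - 17415x^2 + 50781x - 324273/8


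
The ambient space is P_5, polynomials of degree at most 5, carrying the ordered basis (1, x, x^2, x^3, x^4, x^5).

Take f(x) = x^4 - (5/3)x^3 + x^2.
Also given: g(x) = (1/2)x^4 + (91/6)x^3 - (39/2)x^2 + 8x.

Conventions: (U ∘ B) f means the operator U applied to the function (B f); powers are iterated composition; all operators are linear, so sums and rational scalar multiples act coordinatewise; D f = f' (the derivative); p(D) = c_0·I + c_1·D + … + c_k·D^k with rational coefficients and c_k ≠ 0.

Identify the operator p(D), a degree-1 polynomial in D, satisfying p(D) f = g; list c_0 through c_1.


p(D) = (1/2)·I + 4·D, i.e. c_0 = 1/2, c_1 = 4

D^0 f = x^4 - (5/3)x^3 + x^2
D^1 f = 4x^3 - 5x^2 + 2x
matching coefficients of g against c_0 f + c_1 Df + … from the top degree down determines the c_i
solution: c_0 = 1/2, c_1 = 4


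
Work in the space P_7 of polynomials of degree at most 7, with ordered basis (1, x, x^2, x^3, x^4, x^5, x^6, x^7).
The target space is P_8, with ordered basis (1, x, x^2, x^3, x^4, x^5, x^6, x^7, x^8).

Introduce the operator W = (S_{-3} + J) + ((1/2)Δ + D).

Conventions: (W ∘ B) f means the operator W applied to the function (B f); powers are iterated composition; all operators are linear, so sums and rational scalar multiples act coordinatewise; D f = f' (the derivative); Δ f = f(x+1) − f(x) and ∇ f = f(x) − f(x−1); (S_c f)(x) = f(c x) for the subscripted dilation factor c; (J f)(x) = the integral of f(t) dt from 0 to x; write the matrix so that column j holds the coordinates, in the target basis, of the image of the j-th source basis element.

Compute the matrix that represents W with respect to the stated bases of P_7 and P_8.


the matrix is [[1, 3/2, 1/2, 1/2, 1/2, 1/2, 1/2, 1/2]; [1, -3, 3, 3/2, 2, 5/2, 3, 7/2]; [0, 1/2, 9, 9/2, 3, 5, 15/2, 21/2]; [0, 0, 1/3, -27, 6, 5, 10, 35/2]; [0, 0, 0, 1/4, 81, 15/2, 15/2, 35/2]; [0, 0, 0, 0, 1/5, -243, 9, 21/2]; [0, 0, 0, 0, 0, 1/6, 729, 21/2]; [0, 0, 0, 0, 0, 0, 1/7, -2187]; [0, 0, 0, 0, 0, 0, 0, 1/8]] (rows listed top to bottom)

image of 1: x + 1
image of x: (1/2)x^2 - 3x + 3/2
image of x^2: (1/3)x^3 + 9x^2 + 3x + 1/2
image of x^3: (1/4)x^4 - 27x^3 + (9/2)x^2 + (3/2)x + 1/2
image of x^4: (1/5)x^5 + 81x^4 + 6x^3 + 3x^2 + 2x + 1/2
image of x^5: (1/6)x^6 - 243x^5 + (15/2)x^4 + 5x^3 + 5x^2 + (5/2)x + 1/2
image of x^6: (1/7)x^7 + 729x^6 + 9x^5 + (15/2)x^4 + 10x^3 + (15/2)x^2 + 3x + 1/2
image of x^7: (1/8)x^8 - 2187x^7 + (21/2)x^6 + (21/2)x^5 + (35/2)x^4 + (35/2)x^3 + (21/2)x^2 + (7/2)x + 1/2
each image's coordinates form column j of the matrix


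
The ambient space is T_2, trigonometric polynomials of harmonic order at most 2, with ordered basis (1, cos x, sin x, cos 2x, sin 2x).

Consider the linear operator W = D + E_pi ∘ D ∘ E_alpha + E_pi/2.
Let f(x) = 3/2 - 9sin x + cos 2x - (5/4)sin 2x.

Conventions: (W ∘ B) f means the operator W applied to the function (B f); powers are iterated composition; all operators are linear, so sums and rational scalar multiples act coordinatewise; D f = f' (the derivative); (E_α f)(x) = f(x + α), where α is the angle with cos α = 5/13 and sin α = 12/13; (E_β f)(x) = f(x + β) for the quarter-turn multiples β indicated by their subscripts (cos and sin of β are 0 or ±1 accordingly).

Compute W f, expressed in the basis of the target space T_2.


D f = -9cos x - (5/2)cos 2x - 2sin 2x
E_alpha f = 3/2 - (108/13)cos x - (45/13)sin x - (269/169)cos 2x + (115/676)sin 2x
D E_alpha f = -(45/13)cos x + (108/13)sin x + (115/338)cos 2x + (538/169)sin 2x
E_pi D E_alpha f = (45/13)cos x - (108/13)sin x + (115/338)cos 2x + (538/169)sin 2x
E_pi/2 f = 3/2 - 9cos x - cos 2x + (5/4)sin 2x
(D + E_pi ∘ D ∘ E_alpha + E_pi/2) f = 3/2 - (189/13)cos x - (108/13)sin x - (534/169)cos 2x + (1645/676)sin 2x

the image equals g(x) = 3/2 - (189/13)cos x - (108/13)sin x - (534/169)cos 2x + (1645/676)sin 2x


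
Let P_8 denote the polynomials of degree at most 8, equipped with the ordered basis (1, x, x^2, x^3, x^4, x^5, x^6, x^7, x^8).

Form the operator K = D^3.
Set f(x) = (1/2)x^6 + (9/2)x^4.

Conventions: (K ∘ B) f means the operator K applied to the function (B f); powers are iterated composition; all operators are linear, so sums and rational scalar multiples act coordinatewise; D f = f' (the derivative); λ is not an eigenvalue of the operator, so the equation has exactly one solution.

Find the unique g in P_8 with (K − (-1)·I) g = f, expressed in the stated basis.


write g with unknown coordinates in the stated basis and equate coefficients in (K − (-1)·I) g = f
solving from the highest basis element down gives g = (1/2)x^6 + (9/2)x^4 - 60x^3 - 108x + 360
check: K g = 60x^3 + 108x - 360
so K g − (-1)·g = (1/2)x^6 + (9/2)x^4 = f ✓

the result is g(x) = (1/2)x^6 + (9/2)x^4 - 60x^3 - 108x + 360


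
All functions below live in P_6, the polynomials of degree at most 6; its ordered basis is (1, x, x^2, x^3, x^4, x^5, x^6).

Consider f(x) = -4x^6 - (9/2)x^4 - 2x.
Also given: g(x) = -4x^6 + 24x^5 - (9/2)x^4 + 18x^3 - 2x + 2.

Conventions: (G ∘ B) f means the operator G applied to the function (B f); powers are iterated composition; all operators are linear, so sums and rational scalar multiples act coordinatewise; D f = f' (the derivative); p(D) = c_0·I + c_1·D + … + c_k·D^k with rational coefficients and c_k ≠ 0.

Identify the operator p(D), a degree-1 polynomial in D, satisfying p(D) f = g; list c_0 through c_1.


D^0 f = -4x^6 - (9/2)x^4 - 2x
D^1 f = -24x^5 - 18x^3 - 2
matching coefficients of g against c_0 f + c_1 Df + … from the top degree down determines the c_i
solution: c_0 = 1, c_1 = -1

p(D) = I − D, i.e. c_0 = 1, c_1 = -1


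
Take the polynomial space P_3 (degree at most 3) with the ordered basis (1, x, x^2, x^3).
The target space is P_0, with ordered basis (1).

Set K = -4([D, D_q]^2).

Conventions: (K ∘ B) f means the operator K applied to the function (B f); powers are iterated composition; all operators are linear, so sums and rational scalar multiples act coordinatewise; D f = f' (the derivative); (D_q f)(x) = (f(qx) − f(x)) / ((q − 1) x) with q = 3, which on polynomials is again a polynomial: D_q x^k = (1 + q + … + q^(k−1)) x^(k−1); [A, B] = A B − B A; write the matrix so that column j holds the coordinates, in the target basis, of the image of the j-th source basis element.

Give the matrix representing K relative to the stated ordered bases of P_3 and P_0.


the matrix is [[0, 0, 0, 0]] (rows listed top to bottom)

image of 1: 0
image of x: 0
image of x^2: 0
image of x^3: 0
each image's coordinates form column j of the matrix


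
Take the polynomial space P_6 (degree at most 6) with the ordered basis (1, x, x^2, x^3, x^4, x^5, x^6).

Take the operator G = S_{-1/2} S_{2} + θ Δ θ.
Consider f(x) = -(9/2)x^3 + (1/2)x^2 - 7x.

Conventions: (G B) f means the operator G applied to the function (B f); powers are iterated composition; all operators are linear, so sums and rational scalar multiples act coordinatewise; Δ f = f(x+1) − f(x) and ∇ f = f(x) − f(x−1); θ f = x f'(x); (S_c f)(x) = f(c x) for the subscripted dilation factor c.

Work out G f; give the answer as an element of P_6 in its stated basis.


g(x) = (9/2)x^3 - (161/2)x^2 - (63/2)x

S_{2} f = -36x^3 + 2x^2 - 14x
S_{-1/2} S_{2} f = (9/2)x^3 + (1/2)x^2 + 7x
θ f = -(27/2)x^3 + x^2 - 7x
Δ θ f = -(81/2)x^2 - (77/2)x - 39/2
θ Δ θ f = -81x^2 - (77/2)x
(S_{-1/2} S_{2} + θ Δ θ) f = (9/2)x^3 - (161/2)x^2 - (63/2)x


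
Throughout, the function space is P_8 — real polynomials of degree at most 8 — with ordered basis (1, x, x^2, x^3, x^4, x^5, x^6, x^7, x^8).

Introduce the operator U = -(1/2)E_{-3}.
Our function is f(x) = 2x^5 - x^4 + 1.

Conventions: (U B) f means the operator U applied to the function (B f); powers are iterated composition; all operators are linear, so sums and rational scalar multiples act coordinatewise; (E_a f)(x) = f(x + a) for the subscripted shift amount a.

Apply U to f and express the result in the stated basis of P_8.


E_{-3} f = 2x^5 - 31x^4 + 192x^3 - 594x^2 + 918x - 566
(-(1/2)E_{-3}) f = -x^5 + (31/2)x^4 - 96x^3 + 297x^2 - 459x + 283

g(x) = -x^5 + (31/2)x^4 - 96x^3 + 297x^2 - 459x + 283


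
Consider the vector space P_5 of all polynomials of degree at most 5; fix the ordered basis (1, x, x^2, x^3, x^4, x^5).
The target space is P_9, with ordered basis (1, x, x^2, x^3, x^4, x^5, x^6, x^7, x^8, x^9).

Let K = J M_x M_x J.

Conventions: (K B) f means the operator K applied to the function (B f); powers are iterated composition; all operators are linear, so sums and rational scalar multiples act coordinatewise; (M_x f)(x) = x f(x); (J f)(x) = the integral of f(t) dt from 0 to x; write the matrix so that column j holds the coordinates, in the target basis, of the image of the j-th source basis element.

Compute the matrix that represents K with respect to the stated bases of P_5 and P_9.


image of 1: (1/4)x^4
image of x: (1/10)x^5
image of x^2: (1/18)x^6
image of x^3: (1/28)x^7
image of x^4: (1/40)x^8
image of x^5: (1/54)x^9
each image's coordinates form column j of the matrix

the matrix is [[0, 0, 0, 0, 0, 0]; [0, 0, 0, 0, 0, 0]; [0, 0, 0, 0, 0, 0]; [0, 0, 0, 0, 0, 0]; [1/4, 0, 0, 0, 0, 0]; [0, 1/10, 0, 0, 0, 0]; [0, 0, 1/18, 0, 0, 0]; [0, 0, 0, 1/28, 0, 0]; [0, 0, 0, 0, 1/40, 0]; [0, 0, 0, 0, 0, 1/54]] (rows listed top to bottom)


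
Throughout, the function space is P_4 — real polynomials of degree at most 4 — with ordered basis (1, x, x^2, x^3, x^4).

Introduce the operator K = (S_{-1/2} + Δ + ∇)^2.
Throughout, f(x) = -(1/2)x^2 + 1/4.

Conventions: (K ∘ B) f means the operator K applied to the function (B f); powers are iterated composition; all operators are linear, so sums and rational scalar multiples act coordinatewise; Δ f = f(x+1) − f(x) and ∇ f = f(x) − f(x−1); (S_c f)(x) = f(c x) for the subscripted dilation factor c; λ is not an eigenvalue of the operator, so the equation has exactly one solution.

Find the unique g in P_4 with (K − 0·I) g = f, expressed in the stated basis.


write g with unknown coordinates in the stated basis and equate coefficients in (K − 0·I) g = f
solving from the highest basis element down gives g = -8x^2 - 32x + 385/4
check: K g = -(1/2)x^2 + 1/4
so K g − 0·g = -(1/2)x^2 + 1/4 = f ✓

the image equals g(x) = -8x^2 - 32x + 385/4


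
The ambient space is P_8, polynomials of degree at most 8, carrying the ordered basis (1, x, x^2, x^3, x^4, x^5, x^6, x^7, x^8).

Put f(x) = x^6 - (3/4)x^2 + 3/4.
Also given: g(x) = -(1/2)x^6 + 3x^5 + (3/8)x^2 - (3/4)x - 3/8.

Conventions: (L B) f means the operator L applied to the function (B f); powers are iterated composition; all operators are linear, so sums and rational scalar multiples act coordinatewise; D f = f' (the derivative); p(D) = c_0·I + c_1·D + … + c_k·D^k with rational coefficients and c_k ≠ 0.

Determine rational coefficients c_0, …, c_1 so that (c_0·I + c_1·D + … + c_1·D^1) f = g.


D^0 f = x^6 - (3/4)x^2 + 3/4
D^1 f = 6x^5 - (3/2)x
matching coefficients of g against c_0 f + c_1 Df + … from the top degree down determines the c_i
solution: c_0 = -1/2, c_1 = 1/2

p(D) = -(1/2)·I + (1/2)·D, i.e. c_0 = -1/2, c_1 = 1/2
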